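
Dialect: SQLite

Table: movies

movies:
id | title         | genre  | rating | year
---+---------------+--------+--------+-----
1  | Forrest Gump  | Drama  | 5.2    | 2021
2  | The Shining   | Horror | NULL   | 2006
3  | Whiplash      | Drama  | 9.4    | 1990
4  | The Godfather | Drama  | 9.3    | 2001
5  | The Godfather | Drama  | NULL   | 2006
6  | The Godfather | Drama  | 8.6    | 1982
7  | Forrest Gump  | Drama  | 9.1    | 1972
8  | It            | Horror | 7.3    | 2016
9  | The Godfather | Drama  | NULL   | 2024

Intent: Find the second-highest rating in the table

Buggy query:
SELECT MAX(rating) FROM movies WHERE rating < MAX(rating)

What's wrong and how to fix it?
Bug: The inner MAX is an aggregate inside WHERE, which is not allowed

Fix: Put the inner MAX in a scalar subquery

Corrected query:
SELECT MAX(rating) FROM movies WHERE rating < (SELECT MAX(rating) FROM movies)

Result:
MAX(rating)
-----------
9.3        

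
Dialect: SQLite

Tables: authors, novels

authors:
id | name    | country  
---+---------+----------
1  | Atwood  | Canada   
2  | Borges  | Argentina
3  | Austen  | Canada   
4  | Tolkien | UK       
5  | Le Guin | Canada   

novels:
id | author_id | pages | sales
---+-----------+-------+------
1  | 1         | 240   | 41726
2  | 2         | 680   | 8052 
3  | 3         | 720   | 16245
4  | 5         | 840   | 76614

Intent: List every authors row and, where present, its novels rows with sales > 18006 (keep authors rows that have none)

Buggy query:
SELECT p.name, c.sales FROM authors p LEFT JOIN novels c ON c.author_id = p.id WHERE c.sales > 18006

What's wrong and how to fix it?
Bug: Filtering c.sales in WHERE discards the NULL rows produced by LEFT JOIN, turning it into an inner join

Fix: Put 'c.sales > 18006' in the JOIN's ON clause instead of WHERE

Corrected query:
SELECT p.name, c.sales FROM authors p LEFT JOIN novels c ON c.author_id = p.id AND c.sales > 18006

Result:
name    | sales
--------+------
Atwood  | 41726
Borges  | NULL 
Austen  | NULL 
Tolkien | NULL 
Le Guin | 76614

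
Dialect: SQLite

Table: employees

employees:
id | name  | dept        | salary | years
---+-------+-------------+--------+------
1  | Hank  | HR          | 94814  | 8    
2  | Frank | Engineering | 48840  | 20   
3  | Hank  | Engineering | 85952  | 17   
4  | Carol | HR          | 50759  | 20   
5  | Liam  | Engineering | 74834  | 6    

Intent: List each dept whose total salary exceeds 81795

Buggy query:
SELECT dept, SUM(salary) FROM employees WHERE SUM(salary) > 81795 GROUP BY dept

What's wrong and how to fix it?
Bug: Aggregate functions cannot appear in a WHERE clause

Fix: Use HAVING (which filters groups after aggregation) instead of WHERE

Corrected query:
SELECT dept, SUM(salary) FROM employees GROUP BY dept HAVING SUM(salary) > 81795

Result:
dept        | SUM(salary)
------------+------------
Engineering | 209626     
HR          | 145573     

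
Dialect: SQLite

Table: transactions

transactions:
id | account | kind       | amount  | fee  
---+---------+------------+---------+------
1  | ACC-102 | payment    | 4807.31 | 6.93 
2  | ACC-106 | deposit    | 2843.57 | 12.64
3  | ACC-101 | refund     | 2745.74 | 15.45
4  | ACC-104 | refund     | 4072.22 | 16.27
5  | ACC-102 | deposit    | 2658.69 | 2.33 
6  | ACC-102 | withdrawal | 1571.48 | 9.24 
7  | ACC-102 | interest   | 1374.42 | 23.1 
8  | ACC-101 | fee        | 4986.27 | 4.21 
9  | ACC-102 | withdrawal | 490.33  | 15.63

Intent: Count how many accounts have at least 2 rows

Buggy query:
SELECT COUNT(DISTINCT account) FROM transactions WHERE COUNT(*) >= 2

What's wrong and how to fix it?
Bug: WHERE filters individual rows, not groups, so a group-level COUNT is invalid there

Fix: Use a subquery that GROUPs and filters with HAVING, then count its rows

Corrected query:
SELECT COUNT(*) FROM (SELECT account FROM transactions GROUP BY account HAVING COUNT(*) >= 2)

Result:
COUNT(*)
--------
2       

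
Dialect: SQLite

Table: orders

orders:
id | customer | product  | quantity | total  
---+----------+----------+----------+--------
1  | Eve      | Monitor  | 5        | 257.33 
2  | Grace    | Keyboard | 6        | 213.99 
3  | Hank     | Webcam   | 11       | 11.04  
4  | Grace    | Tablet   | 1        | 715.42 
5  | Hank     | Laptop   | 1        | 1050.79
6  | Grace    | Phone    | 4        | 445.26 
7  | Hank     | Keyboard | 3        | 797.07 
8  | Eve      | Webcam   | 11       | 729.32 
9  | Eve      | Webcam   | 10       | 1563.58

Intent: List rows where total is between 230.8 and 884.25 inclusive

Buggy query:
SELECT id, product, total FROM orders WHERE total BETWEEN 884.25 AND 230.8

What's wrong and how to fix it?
Bug: The bounds are reversed; BETWEEN a AND b requires a <= b to match anything

Fix: Write BETWEEN 230.8 AND 884.25

Corrected query:
SELECT id, product, total FROM orders WHERE total BETWEEN 230.8 AND 884.25

Result:
id | product  | total 
---+----------+-------
1  | Monitor  | 257.33
4  | Tablet   | 715.42
6  | Phone    | 445.26
7  | Keyboard | 797.07
8  | Webcam   | 729.32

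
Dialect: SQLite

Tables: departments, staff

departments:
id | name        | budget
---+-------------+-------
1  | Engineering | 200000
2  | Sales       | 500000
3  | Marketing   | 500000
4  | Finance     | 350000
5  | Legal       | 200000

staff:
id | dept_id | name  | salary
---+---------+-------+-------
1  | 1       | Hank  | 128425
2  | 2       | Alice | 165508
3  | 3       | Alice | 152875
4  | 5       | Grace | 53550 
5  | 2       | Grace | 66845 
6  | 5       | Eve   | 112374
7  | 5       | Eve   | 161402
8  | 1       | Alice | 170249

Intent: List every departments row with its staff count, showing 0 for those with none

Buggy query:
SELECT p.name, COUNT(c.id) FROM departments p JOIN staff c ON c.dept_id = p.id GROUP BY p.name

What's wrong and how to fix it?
Bug: An inner join excludes parents with zero children

Fix: Switch to LEFT JOIN to retain unmatched parent rows

Corrected query:
SELECT p.name, COUNT(c.id) FROM departments p LEFT JOIN staff c ON c.dept_id = p.id GROUP BY p.name

Result:
name        | COUNT(c.id)
------------+------------
Engineering | 2          
Finance     | 0          
Legal       | 3          
Marketing   | 1          
Sales       | 2          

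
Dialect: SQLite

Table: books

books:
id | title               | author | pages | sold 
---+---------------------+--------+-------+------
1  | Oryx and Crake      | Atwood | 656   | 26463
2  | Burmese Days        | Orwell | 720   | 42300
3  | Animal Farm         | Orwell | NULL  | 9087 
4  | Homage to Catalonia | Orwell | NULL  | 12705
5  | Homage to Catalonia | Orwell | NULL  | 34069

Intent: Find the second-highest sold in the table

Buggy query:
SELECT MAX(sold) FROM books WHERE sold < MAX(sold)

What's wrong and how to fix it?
Bug: MAX(sold) on the right of the comparison is an aggregate-in-WHERE error

Fix: Compute the overall MAX in a subquery, then take MAX of rows below it

Corrected query:
SELECT MAX(sold) FROM books WHERE sold < (SELECT MAX(sold) FROM books)

Result:
MAX(sold)
---------
34069    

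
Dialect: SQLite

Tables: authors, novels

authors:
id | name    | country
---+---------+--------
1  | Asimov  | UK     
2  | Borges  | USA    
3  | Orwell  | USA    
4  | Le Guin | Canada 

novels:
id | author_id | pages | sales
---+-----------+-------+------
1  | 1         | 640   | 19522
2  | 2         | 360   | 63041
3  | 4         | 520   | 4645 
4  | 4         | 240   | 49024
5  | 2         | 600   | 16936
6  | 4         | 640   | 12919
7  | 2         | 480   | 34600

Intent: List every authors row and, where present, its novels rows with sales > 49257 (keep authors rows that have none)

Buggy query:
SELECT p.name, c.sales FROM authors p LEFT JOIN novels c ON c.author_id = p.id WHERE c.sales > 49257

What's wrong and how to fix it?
Bug: A WHERE condition on the right-hand table after LEFT JOIN drops unmatched parents

Fix: Put 'c.sales > 49257' in the JOIN's ON clause instead of WHERE

Corrected query:
SELECT p.name, c.sales FROM authors p LEFT JOIN novels c ON c.author_id = p.id AND c.sales > 49257

Result:
name    | sales
--------+------
Asimov  | NULL 
Borges  | 63041
Orwell  | NULL 
Le Guin | NULL 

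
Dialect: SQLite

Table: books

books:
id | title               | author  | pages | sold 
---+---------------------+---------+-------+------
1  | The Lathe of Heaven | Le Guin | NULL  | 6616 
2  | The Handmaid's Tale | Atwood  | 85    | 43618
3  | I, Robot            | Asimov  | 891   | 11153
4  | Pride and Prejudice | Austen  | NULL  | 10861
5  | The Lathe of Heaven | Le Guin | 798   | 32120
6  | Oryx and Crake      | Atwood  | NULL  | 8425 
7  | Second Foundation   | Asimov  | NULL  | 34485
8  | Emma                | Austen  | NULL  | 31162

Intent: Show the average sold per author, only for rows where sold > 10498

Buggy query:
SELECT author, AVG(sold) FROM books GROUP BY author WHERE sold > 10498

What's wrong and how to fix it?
Bug: WHERE cannot follow GROUP BY

Fix: Move the WHERE clause before GROUP BY

Corrected query:
SELECT author, AVG(sold) FROM books WHERE sold > 10498 GROUP BY author

Result:
author  | AVG(sold)
--------+----------
Asimov  | 22819    
Atwood  | 43618    
Austen  | 21011.5  
Le Guin | 32120    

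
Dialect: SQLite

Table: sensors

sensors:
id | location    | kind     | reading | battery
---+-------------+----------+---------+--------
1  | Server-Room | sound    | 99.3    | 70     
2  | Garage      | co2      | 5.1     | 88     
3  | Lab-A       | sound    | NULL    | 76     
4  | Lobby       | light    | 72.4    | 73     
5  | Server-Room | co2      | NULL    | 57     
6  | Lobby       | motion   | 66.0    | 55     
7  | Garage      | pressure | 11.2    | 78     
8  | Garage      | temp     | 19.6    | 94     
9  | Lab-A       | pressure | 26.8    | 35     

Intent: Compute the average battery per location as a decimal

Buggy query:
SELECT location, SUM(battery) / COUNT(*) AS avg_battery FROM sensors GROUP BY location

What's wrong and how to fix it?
Bug: Both operands are integers, so '/' performs integer division and truncates

Fix: Multiply by 1.0 (or CAST to REAL) to force floating-point division

Corrected query:
SELECT location, SUM(battery) * 1.0 / COUNT(*) AS avg_battery FROM sensors GROUP BY location

Result:
location    | avg_battery
------------+------------
Garage      | 86.666667  
Lab-A       | 55.5       
Lobby       | 64         
Server-Room | 63.5       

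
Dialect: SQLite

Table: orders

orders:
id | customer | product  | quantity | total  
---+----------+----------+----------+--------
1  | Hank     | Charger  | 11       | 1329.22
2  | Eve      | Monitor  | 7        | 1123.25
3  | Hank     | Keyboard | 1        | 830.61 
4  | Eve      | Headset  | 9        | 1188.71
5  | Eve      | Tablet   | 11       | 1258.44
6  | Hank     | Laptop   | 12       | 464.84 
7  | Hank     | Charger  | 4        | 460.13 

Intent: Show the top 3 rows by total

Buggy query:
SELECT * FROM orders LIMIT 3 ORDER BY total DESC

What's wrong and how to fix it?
Bug: ORDER BY cannot follow LIMIT; LIMIT is the final clause

Fix: Sort with ORDER BY, then apply LIMIT

Corrected query:
SELECT * FROM orders ORDER BY total DESC LIMIT 3

Result:
id | customer | product | quantity | total  
---+----------+---------+----------+--------
1  | Hank     | Charger | 11       | 1329.22
5  | Eve      | Tablet  | 11       | 1258.44
4  | Eve      | Headset | 9        | 1188.71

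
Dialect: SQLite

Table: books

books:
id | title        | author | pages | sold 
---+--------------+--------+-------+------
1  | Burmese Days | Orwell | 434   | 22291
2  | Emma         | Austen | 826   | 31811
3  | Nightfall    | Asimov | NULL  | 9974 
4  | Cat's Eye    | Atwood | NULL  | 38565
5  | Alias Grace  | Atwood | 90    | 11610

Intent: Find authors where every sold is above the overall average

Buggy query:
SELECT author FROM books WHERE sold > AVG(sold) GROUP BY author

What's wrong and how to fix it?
Bug: AVG() is an aggregate; it can't sit directly in WHERE

Fix: Compute the overall average in a scalar subquery and compare each group's MIN against it in HAVING

Corrected query:
SELECT author FROM books GROUP BY author HAVING MIN(sold) > (SELECT AVG(sold) FROM books)

Result:
author
------
Austen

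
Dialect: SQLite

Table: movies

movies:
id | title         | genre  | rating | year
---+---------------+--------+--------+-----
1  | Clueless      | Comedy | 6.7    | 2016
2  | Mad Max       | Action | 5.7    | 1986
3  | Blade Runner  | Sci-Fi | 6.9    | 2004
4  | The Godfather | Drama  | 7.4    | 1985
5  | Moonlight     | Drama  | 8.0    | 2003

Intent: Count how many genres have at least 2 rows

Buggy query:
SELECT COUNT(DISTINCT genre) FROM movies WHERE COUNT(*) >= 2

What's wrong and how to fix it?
Bug: COUNT(*) cannot appear in WHERE; the per-group count doesn't exist yet

Fix: Use a subquery that GROUPs and filters with HAVING, then count its rows

Corrected query:
SELECT COUNT(*) FROM (SELECT genre FROM movies GROUP BY genre HAVING COUNT(*) >= 2)

Result:
COUNT(*)
--------
1       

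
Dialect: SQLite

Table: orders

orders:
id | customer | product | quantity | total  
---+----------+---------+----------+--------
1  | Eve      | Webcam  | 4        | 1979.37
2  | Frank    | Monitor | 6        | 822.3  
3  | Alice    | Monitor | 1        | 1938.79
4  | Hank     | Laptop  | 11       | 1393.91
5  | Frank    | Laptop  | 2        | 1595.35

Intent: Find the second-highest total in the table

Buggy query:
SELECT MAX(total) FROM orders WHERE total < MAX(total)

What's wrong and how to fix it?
Bug: MAX(total) on the right of the comparison is an aggregate-in-WHERE error

Fix: Compute the overall MAX in a subquery, then take MAX of rows below it

Corrected query:
SELECT MAX(total) FROM orders WHERE total < (SELECT MAX(total) FROM orders)

Result:
MAX(total)
----------
1938.79   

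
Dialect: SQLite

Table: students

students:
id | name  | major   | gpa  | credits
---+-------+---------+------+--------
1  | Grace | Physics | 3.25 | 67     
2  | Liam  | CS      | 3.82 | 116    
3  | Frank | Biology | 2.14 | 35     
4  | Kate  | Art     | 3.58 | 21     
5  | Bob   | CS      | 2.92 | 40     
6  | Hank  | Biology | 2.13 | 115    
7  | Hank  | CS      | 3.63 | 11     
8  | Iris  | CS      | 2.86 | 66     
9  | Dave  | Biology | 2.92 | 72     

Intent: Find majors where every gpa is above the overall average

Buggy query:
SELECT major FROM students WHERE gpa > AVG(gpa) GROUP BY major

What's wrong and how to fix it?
Bug: WHERE evaluates per row before aggregation, so AVG() is unavailable

Fix: Compute the overall average in a scalar subquery and compare each group's MIN against it in HAVING

Corrected query:
SELECT major FROM students GROUP BY major HAVING MIN(gpa) > (SELECT AVG(gpa) FROM students)

Result:
major  
-------
Art    
Physics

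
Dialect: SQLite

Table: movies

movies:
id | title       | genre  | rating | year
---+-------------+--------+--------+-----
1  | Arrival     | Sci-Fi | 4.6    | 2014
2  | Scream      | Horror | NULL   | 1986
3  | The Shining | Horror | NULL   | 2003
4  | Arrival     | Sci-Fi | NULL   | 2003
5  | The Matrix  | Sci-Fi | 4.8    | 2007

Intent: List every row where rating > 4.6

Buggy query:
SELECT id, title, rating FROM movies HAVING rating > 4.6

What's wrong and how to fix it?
Bug: This is a non-aggregate query (no GROUP BY, no aggregates), so in SQLite the HAVING clause is invalid here; a row-level condition belongs in WHERE

Fix: Replace HAVING with WHERE since the condition applies to individual rows

Corrected query:
SELECT id, title, rating FROM movies WHERE rating > 4.6

Result:
id | title      | rating
---+------------+-------
5  | The Matrix | 4.8   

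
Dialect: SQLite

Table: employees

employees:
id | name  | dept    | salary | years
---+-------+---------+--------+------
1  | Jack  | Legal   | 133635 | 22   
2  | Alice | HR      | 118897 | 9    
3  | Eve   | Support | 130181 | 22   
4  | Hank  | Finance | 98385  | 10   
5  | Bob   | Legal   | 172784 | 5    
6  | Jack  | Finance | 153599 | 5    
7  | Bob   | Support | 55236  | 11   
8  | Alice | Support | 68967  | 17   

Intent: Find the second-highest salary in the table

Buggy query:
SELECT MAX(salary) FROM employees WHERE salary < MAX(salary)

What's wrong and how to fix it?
Bug: The inner MAX is an aggregate inside WHERE, which is not allowed

Fix: Compute the overall MAX in a subquery, then take MAX of rows below it

Corrected query:
SELECT MAX(salary) FROM employees WHERE salary < (SELECT MAX(salary) FROM employees)

Result:
MAX(salary)
-----------
153599     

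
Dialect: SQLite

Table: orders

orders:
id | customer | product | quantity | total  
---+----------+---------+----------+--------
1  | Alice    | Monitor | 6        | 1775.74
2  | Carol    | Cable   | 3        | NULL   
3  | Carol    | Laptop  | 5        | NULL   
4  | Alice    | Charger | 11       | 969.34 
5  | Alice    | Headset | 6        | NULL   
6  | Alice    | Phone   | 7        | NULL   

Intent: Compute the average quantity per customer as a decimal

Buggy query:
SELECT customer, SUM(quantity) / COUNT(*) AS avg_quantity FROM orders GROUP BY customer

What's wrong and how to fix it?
Bug: Both operands are integers, so '/' performs integer division and truncates

Fix: Cast one side to REAL so the division keeps the fractional part

Corrected query:
SELECT customer, SUM(quantity) * 1.0 / COUNT(*) AS avg_quantity FROM orders GROUP BY customer

Result:
customer | avg_quantity
---------+-------------
Alice    | 7.5         
Carol    | 4           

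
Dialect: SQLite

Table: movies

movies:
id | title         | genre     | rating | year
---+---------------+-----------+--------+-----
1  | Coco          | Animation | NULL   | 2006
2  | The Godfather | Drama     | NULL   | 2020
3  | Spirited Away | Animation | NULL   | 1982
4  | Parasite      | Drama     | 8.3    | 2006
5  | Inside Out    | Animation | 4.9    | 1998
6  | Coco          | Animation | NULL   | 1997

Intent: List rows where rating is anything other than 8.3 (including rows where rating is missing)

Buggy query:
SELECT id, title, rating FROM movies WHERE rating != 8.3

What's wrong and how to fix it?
Bug: 'rating != 8.3' is unknown when rating is NULL, so NULL rows are silently excluded

Fix: Add an explicit OR rating IS NULL to include the missing-value rows

Corrected query:
SELECT id, title, rating FROM movies WHERE rating != 8.3 OR rating IS NULL

Result:
id | title         | rating
---+---------------+-------
1  | Coco          | NULL  
2  | The Godfather | NULL  
3  | Spirited Away | NULL  
5  | Inside Out    | 4.9   
6  | Coco          | NULL  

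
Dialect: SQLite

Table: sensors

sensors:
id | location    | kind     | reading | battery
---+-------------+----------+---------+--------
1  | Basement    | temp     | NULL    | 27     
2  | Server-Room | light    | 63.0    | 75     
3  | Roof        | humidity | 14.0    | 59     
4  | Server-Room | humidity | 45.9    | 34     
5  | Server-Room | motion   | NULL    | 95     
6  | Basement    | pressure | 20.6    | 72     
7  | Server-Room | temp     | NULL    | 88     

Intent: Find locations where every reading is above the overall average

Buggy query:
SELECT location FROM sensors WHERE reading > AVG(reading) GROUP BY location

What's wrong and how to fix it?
Bug: WHERE evaluates per row before aggregation, so AVG() is unavailable

Fix: Compute the overall average in a scalar subquery and compare each group's MIN against it in HAVING

Corrected query:
SELECT location FROM sensors GROUP BY location HAVING MIN(reading) > (SELECT AVG(reading) FROM sensors)

Result:
location   
-----------
Server-Room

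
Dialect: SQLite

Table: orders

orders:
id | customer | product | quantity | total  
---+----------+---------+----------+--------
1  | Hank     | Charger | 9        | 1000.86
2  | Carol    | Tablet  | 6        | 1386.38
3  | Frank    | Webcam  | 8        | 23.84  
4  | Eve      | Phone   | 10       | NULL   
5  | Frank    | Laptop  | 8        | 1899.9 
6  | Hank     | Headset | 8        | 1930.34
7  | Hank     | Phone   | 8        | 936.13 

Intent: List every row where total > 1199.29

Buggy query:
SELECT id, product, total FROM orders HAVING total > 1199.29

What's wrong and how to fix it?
Bug: This is a non-aggregate query (no GROUP BY, no aggregates), so in SQLite the HAVING clause is invalid here; a row-level condition belongs in WHERE

Fix: Use WHERE for row-level filtering

Corrected query:
SELECT id, product, total FROM orders WHERE total > 1199.29

Result:
id | product | total  
---+---------+--------
2  | Tablet  | 1386.38
5  | Laptop  | 1899.9 
6  | Headset | 1930.34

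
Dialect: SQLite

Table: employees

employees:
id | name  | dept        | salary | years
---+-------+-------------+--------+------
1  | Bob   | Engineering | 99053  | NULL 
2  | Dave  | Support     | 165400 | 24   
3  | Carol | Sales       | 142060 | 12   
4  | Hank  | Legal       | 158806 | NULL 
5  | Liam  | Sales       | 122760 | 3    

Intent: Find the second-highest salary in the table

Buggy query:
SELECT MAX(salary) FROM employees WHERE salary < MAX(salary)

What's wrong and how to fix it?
Bug: MAX(salary) on the right of the comparison is an aggregate-in-WHERE error

Fix: Put the inner MAX in a scalar subquery

Corrected query:
SELECT MAX(salary) FROM employees WHERE salary < (SELECT MAX(salary) FROM employees)

Result:
MAX(salary)
-----------
158806     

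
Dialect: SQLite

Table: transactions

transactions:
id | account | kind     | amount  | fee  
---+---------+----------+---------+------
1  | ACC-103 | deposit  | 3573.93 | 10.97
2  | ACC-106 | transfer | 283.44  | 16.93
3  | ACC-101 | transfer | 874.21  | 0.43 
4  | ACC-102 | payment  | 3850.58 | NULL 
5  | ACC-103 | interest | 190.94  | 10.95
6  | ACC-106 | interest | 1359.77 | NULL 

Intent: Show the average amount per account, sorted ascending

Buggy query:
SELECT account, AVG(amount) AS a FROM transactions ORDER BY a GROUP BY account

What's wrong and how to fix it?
Bug: ORDER BY appears before GROUP BY; SQL clause order requires GROUP BY first

Fix: Move ORDER BY to the end, after GROUP BY

Corrected query:
SELECT account, AVG(amount) AS a FROM transactions GROUP BY account ORDER BY a

Result:
account | a       
--------+---------
ACC-106 | 821.605 
ACC-101 | 874.21  
ACC-103 | 1882.435
ACC-102 | 3850.58 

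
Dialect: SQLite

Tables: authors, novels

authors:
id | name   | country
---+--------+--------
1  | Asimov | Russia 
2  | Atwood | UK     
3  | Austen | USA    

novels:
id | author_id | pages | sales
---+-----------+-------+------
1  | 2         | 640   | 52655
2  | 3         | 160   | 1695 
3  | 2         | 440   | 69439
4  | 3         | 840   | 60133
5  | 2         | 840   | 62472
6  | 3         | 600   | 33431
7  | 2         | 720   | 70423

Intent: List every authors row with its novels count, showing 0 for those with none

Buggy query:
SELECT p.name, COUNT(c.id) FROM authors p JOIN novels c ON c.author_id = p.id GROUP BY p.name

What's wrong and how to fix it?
Bug: INNER JOIN drops authors rows that have no matching novels rows

Fix: Use LEFT JOIN so parents without children still appear (COUNT(c.id) gives 0)

Corrected query:
SELECT p.name, COUNT(c.id) FROM authors p LEFT JOIN novels c ON c.author_id = p.id GROUP BY p.name

Result:
name   | COUNT(c.id)
-------+------------
Asimov | 0          
Atwood | 4          
Austen | 3          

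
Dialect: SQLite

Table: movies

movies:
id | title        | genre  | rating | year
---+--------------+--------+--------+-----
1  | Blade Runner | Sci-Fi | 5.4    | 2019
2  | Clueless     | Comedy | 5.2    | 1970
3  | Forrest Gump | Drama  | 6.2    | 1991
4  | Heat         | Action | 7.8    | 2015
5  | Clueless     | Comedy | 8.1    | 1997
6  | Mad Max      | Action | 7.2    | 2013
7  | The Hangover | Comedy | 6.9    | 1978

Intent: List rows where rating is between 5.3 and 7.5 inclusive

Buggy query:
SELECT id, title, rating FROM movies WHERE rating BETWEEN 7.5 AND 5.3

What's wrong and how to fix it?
Bug: The bounds are reversed; BETWEEN a AND b requires a <= b to match anything

Fix: Write BETWEEN 5.3 AND 7.5

Corrected query:
SELECT id, title, rating FROM movies WHERE rating BETWEEN 5.3 AND 7.5

Result:
id | title        | rating
---+--------------+-------
1  | Blade Runner | 5.4   
3  | Forrest Gump | 6.2   
6  | Mad Max      | 7.2   
7  | The Hangover | 6.9   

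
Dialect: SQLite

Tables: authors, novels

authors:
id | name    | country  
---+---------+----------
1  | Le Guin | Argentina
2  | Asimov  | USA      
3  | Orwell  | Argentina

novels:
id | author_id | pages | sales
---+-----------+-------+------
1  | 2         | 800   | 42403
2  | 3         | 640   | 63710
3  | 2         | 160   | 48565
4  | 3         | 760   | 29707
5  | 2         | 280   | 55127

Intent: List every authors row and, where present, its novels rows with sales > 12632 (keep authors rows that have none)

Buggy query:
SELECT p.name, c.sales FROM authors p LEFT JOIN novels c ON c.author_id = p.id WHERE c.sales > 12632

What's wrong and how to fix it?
Bug: Filtering c.sales in WHERE discards the NULL rows produced by LEFT JOIN, turning it into an inner join

Fix: Move the right-table condition into the ON clause so unmatched parents are kept

Corrected query:
SELECT p.name, c.sales FROM authors p LEFT JOIN novels c ON c.author_id = p.id AND c.sales > 12632

Result:
name    | sales
--------+------
Le Guin | NULL 
Asimov  | 42403
Asimov  | 48565
Asimov  | 55127
Orwell  | 29707
Orwell  | 63710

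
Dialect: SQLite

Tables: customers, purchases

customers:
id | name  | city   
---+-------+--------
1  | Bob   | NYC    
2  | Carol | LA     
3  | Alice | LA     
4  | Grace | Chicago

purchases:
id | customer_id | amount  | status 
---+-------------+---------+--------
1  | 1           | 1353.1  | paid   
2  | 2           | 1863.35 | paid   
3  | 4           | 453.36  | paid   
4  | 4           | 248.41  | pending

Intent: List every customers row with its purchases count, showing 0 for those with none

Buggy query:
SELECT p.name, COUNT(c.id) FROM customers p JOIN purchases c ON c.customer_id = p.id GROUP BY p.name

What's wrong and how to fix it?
Bug: INNER JOIN drops customers rows that have no matching purchases rows

Fix: Use LEFT JOIN so parents without children still appear (COUNT(c.id) gives 0)

Corrected query:
SELECT p.name, COUNT(c.id) FROM customers p LEFT JOIN purchases c ON c.customer_id = p.id GROUP BY p.name

Result:
name  | COUNT(c.id)
------+------------
Alice | 0          
Bob   | 1          
Carol | 1          
Grace | 2          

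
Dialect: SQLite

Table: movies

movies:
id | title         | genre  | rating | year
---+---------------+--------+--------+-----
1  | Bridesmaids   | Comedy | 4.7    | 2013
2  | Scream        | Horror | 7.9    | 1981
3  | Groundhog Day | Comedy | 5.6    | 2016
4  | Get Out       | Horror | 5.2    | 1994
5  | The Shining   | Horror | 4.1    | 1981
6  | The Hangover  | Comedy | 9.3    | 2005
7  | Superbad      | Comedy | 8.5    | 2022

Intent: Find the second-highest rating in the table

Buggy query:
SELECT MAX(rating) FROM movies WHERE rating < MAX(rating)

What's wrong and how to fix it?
Bug: The inner MAX is an aggregate inside WHERE, which is not allowed

Fix: Compute the overall MAX in a subquery, then take MAX of rows below it

Corrected query:
SELECT MAX(rating) FROM movies WHERE rating < (SELECT MAX(rating) FROM movies)

Result:
MAX(rating)
-----------
8.5        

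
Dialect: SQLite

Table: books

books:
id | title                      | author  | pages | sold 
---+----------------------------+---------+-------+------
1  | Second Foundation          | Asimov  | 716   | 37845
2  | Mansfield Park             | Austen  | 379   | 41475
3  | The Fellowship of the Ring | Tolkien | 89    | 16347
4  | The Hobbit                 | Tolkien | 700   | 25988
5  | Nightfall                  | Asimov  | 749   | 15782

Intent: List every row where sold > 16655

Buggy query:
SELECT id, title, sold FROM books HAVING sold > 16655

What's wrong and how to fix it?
Bug: This is a non-aggregate query (no GROUP BY, no aggregates), so in SQLite the HAVING clause is invalid here; a row-level condition belongs in WHERE

Fix: Replace HAVING with WHERE since the condition applies to individual rows

Corrected query:
SELECT id, title, sold FROM books WHERE sold > 16655

Result:
id | title             | sold 
---+-------------------+------
1  | Second Foundation | 37845
2  | Mansfield Park    | 41475
4  | The Hobbit        | 25988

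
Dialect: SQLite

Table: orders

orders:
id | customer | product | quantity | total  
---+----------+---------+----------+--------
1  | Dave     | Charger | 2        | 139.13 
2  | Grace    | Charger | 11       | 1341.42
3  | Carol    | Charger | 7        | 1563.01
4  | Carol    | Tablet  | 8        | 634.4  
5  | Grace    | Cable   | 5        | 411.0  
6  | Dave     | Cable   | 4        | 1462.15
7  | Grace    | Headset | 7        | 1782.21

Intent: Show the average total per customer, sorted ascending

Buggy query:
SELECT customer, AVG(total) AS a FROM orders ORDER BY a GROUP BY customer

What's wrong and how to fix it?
Bug: GROUP BY must precede ORDER BY

Fix: Move ORDER BY to the end, after GROUP BY

Corrected query:
SELECT customer, AVG(total) AS a FROM orders GROUP BY customer ORDER BY a

Result:
customer | a       
---------+---------
Dave     | 800.64  
Carol    | 1098.705
Grace    | 1178.21 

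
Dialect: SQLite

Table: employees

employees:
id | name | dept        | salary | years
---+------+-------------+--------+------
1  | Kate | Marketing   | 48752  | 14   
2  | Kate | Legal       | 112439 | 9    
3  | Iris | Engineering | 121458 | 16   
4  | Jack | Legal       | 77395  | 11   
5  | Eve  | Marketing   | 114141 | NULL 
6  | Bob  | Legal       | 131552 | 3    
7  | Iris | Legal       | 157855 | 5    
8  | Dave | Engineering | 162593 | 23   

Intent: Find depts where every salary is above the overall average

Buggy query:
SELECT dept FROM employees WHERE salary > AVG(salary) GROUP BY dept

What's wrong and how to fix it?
Bug: AVG() is an aggregate; it can't sit directly in WHERE

Fix: Compute the overall average in a scalar subquery and compare each group's MIN against it in HAVING

Corrected query:
SELECT dept FROM employees GROUP BY dept HAVING MIN(salary) > (SELECT AVG(salary) FROM employees)

Result:
dept       
-----------
Engineering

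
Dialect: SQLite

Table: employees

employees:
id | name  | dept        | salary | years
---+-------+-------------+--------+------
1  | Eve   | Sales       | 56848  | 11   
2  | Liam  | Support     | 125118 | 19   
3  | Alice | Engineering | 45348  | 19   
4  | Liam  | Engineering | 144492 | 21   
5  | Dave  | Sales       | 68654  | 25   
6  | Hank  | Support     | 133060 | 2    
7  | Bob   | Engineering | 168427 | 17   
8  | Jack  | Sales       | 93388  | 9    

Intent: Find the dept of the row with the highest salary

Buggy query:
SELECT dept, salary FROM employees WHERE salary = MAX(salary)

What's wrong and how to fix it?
Bug: MAX(salary) is an aggregate and cannot be used directly in WHERE

Fix: Use a subquery: WHERE salary = (SELECT MAX(salary) FROM employees)

Corrected query:
SELECT dept, salary FROM employees WHERE salary = (SELECT MAX(salary) FROM employees)

Result:
dept        | salary
------------+-------
Engineering | 168427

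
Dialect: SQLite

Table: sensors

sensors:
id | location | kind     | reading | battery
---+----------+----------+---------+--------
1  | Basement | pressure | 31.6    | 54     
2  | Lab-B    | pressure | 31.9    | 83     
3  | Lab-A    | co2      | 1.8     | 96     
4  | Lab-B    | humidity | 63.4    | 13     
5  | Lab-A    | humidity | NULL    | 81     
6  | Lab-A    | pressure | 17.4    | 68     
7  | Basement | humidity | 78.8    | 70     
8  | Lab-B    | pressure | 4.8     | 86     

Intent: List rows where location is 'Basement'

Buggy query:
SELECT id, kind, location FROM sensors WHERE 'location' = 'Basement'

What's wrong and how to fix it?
Bug: 'location' in single quotes is a string literal, not the column; the comparison is literal-vs-literal and never true

Fix: Reference the column as location without single quotes

Corrected query:
SELECT id, kind, location FROM sensors WHERE location = 'Basement'

Result:
id | kind     | location
---+----------+---------
1  | pressure | Basement
7  | humidity | Basement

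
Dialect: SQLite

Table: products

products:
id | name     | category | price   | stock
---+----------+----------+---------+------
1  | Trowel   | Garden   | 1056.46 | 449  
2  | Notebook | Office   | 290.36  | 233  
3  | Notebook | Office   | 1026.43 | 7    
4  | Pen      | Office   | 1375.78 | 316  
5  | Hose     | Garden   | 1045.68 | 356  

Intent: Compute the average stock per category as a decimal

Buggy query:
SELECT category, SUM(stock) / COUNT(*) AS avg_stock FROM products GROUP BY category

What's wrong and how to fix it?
Bug: SUM(stock) and COUNT(*) are both integers; the division truncates the fractional part

Fix: Multiply by 1.0 (or CAST to REAL) to force floating-point division

Corrected query:
SELECT category, SUM(stock) * 1.0 / COUNT(*) AS avg_stock FROM products GROUP BY category

Result:
category | avg_stock 
---------+-----------
Garden   | 402.5     
Office   | 185.333333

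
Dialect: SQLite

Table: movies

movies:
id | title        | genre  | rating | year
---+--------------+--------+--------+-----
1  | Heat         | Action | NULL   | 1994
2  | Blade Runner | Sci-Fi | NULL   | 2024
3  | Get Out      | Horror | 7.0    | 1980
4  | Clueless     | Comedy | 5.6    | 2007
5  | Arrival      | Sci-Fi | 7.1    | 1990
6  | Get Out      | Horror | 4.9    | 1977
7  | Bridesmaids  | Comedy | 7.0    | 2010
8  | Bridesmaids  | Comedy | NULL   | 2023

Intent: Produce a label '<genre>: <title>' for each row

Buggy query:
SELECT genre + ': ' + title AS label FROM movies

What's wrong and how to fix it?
Bug: SQLite uses || for string concatenation; + coerces text to numbers (yielding 0)

Fix: Use the || operator for string concatenation

Corrected query:
SELECT genre || ': ' || title AS label FROM movies

Result:
label               
--------------------
Action: Heat        
Sci-Fi: Blade Runner
Horror: Get Out     
Comedy: Clueless    
Sci-Fi: Arrival     
Horror: Get Out     
Comedy: Bridesmaids 
Comedy: Bridesmaids 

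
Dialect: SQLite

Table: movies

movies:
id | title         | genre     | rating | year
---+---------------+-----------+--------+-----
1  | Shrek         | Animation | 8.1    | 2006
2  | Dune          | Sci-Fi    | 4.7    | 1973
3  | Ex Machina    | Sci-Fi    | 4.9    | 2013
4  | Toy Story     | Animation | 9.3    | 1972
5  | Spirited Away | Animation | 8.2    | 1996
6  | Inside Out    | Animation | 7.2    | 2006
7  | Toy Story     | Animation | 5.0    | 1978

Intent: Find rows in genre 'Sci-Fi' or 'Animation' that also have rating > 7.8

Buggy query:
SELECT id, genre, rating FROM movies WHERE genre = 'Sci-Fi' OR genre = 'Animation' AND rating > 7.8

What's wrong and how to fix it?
Bug: Without parentheses, AND is evaluated before OR, so the rating filter only applies to the 'Animation' branch

Fix: Add parentheses around the OR so the AND applies to both alternatives

Corrected query:
SELECT id, genre, rating FROM movies WHERE (genre = 'Sci-Fi' OR genre = 'Animation') AND rating > 7.8

Result:
id | genre     | rating
---+-----------+-------
1  | Animation | 8.1   
4  | Animation | 9.3   
5  | Animation | 8.2   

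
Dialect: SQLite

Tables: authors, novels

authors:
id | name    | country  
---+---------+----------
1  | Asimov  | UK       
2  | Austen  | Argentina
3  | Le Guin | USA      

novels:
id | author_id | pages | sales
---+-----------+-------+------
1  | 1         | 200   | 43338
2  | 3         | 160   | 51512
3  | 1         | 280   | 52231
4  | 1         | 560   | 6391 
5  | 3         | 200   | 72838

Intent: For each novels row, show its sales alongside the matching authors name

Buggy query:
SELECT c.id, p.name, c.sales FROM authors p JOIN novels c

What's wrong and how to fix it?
Bug: JOIN with no ON clause produces a cartesian product; every novels row pairs with every authors row

Fix: Specify the join condition linking the foreign key to the parent id

Corrected query:
SELECT c.id, p.name, c.sales FROM authors p JOIN novels c ON c.author_id = p.id

Result:
id | name    | sales
---+---------+------
1  | Asimov  | 43338
2  | Le Guin | 51512
3  | Asimov  | 52231
4  | Asimov  | 6391 
5  | Le Guin | 72838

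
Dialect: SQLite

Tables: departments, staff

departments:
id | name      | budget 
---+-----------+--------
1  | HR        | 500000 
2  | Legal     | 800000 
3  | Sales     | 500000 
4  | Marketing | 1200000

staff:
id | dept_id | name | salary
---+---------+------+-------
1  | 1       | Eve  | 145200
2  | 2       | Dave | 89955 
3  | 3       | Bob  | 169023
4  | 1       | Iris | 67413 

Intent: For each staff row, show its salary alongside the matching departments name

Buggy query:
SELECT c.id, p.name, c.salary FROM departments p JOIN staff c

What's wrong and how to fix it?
Bug: Missing join condition: each staff row is matched to all departments rows instead of just its own

Fix: Add ON c.dept_id = p.id to the JOIN

Corrected query:
SELECT c.id, p.name, c.salary FROM departments p JOIN staff c ON c.dept_id = p.id

Result:
id | name  | salary
---+-------+-------
1  | HR    | 145200
2  | Legal | 89955 
3  | Sales | 169023
4  | HR    | 67413 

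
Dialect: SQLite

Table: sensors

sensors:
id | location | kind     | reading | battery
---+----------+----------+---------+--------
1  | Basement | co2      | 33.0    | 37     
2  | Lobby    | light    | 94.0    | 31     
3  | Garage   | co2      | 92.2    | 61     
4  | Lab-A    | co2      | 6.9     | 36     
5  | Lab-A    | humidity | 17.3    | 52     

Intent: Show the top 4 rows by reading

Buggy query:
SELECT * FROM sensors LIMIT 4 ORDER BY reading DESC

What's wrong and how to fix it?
Bug: ORDER BY cannot follow LIMIT; LIMIT is the final clause

Fix: Swap the clauses: ORDER BY first, then LIMIT

Corrected query:
SELECT * FROM sensors ORDER BY reading DESC LIMIT 4

Result:
id | location | kind     | reading | battery
---+----------+----------+---------+--------
2  | Lobby    | light    | 94      | 31     
3  | Garage   | co2      | 92.2    | 61     
1  | Basement | co2      | 33      | 37     
5  | Lab-A    | humidity | 17.3    | 52     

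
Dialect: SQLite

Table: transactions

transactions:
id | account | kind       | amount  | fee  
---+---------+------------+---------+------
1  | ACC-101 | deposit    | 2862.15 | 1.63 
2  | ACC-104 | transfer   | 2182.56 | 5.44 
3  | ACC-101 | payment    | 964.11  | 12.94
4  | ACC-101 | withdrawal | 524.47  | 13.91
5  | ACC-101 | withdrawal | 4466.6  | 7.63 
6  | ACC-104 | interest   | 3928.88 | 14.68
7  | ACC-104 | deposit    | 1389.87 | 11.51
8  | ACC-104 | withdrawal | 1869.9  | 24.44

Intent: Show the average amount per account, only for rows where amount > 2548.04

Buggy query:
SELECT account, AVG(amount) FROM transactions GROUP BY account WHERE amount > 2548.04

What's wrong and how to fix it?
Bug: WHERE cannot follow GROUP BY

Fix: Place WHERE between FROM and GROUP BY

Corrected query:
SELECT account, AVG(amount) FROM transactions WHERE amount > 2548.04 GROUP BY account

Result:
account | AVG(amount)
--------+------------
ACC-101 | 3664.375   
ACC-104 | 3928.88    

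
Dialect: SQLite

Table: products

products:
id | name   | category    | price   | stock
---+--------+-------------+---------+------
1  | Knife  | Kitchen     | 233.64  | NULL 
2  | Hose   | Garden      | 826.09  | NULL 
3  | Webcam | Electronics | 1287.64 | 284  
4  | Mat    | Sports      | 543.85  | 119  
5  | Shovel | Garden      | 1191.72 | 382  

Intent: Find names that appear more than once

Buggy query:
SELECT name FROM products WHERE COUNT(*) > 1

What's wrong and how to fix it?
Bug: WHERE can't reference COUNT(*); aggregates are computed after WHERE

Fix: GROUP BY name, then filter groups with HAVING COUNT(*) > 1

Corrected query:
SELECT name FROM products GROUP BY name HAVING COUNT(*) > 1

Result:
(no rows)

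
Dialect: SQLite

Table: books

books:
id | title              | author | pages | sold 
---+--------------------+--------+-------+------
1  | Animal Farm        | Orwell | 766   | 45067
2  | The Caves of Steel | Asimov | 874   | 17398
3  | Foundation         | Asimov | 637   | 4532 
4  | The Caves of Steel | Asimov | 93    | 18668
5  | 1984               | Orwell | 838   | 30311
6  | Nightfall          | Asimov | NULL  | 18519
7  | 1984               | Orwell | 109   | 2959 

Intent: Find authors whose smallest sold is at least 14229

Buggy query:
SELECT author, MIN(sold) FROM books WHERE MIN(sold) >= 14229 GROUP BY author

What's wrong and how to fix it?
Bug: Aggregates like MIN are computed per group after WHERE runs

Fix: Use HAVING for the per-group MIN condition

Corrected query:
SELECT author, MIN(sold) FROM books GROUP BY author HAVING MIN(sold) >= 14229

Result:
(no rows)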